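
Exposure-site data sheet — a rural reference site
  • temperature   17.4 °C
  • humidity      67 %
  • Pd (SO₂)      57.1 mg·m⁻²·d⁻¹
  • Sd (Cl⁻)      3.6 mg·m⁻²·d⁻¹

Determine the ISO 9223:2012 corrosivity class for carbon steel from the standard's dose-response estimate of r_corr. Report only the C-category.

C3

carbon steel: temperature factor f = -0.054·(7.4) = -0.3996
  sulphur-dioxide contribution → 37.14 μm/a
  chloride contribution → 4.13 μm/a
  ⇒ r_corr(carbon steel) = 41.27 μm/a
ISO 9223 Table 2 (carbon steel): 25 < 41.3 ≤ 50 μm/a ⇒ C3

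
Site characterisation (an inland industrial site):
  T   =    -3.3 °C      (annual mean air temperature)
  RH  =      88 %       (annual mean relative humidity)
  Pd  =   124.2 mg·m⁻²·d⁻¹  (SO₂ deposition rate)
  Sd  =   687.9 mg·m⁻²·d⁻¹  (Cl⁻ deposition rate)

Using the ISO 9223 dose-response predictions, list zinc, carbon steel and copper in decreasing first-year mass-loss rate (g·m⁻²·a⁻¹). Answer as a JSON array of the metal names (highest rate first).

["carbon steel", "zinc", "copper"]

zinc: temperature factor f = +0.038·(-13.3) = -0.5054
  sulphur-dioxide contribution → 3.72 μm/a
  chloride contribution → 1.108 μm/a
  total first-year rate 4.827 μm/a
  mass loss = 4.827 μm/a × 7.14 g/cm³ = 34.47 g·m⁻²·a⁻¹
carbon steel: temperature factor f = +0.150·(-13.3) = -1.9950
  sulphur-dioxide contribution → 17.17 μm/a
  chloride contribution → 93.7 μm/a
  ⇒ r_corr(carbon steel) = 110.9 μm/a
  mass loss = 110.9 μm/a × 7.85 g/cm³ = 870.3 g·m⁻²·a⁻¹
copper: temperature factor f = +0.126·(-13.3) = -1.6758
  sulphur-dioxide contribution → 0.6249 μm/a
  chloride contribution → 1.209 μm/a
  total first-year rate 1.834 μm/a
  mass loss = 1.834 μm/a × 8.96 g/cm³ = 16.43 g·m⁻²·a⁻¹
Ordering by g·m⁻²·a⁻¹: carbon steel (870) > zinc (34.5) > copper (16.4)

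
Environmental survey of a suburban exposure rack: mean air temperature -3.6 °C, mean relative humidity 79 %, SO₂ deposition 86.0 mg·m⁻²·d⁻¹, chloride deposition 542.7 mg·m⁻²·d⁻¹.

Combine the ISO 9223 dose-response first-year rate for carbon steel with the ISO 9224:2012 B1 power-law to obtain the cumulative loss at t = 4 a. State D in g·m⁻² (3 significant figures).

D(4) = 1.15e+03 g·m⁻²

carbon steel: temperature factor f = +0.150·(-13.6) = -2.0400
  sulphur-dioxide contribution → 11.33 μm/a
  chloride contribution → 59.39 μm/a
  total first-year rate 70.72 μm/a
Long-term exponent b (ISO 9224 Table 2, B1) = 0.523
  D(4) = 70.72 × 4^0.523 = 70.72 × 2.065 = 146 μm
  Mass loss = 146 μm × 7.85 g/cm³ = 1146 g·m⁻²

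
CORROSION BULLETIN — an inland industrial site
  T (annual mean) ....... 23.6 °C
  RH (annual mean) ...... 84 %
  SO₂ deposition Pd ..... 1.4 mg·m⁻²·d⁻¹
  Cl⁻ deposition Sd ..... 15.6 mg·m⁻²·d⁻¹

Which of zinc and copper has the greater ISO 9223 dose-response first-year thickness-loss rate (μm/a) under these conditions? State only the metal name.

copper

zinc: T>10 °C ⇒ hinge -0.071·(23.6−10) = -0.9656
  Pd branch = 0.0129·Pd^0.44·e^(0.046·RH+f) = 0.2714 μm/a
  Sd branch = 0.0175·Sd^0.57·e^(0.008·RH+0.085·T) = 1.219 μm/a
  r_corr = 0.2714 + 1.219 = 1.491 μm/a
copper: f(T) = -0.080·(T−10) [T>10 °C] = -1.0880
  SO₂ term: 0.0053·1.4^0.26·exp(0.059·84-1.0880) = 0.2768
  Cl⁻ term: 0.01025·15.6^0.27·exp(0.036·84+0.049·23.6) = 1.407
  sum: 0.2768 + 1.407 → r_corr = 1.684 μm/a
Ordering by μm/a: copper (1.68) > zinc (1.49)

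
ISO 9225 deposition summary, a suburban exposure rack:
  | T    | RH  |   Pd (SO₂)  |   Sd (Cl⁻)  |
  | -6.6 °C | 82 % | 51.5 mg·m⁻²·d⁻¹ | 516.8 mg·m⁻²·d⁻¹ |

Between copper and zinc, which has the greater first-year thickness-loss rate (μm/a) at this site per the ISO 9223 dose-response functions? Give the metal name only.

copper: T≤10 °C ⇒ hinge +0.126·(-6.6−10) = -2.0916
  Pd branch = 0.0053·Pd^0.26·e^(0.059·RH+f) = 0.2302 μm/a
  Sd branch = 0.01025·Sd^0.27·e^(0.036·RH+0.049·T) = 0.7672 μm/a
  sum: 0.2302 + 0.7672 → r_corr = 0.9974 μm/a
zinc: temperature factor f = +0.038·(-16.6) = -0.6308
  Pd branch = 0.0129·Pd^0.44·e^(0.046·RH+f) = 1.69 μm/a
  Sd branch = 0.0175·Sd^0.57·e^(0.008·RH+0.085·T) = 0.6775 μm/a
  r_corr = 1.69 + 0.6775 = 2.368 μm/a
Ordering by μm/a: zinc (2.37) > copper (0.997)

zinc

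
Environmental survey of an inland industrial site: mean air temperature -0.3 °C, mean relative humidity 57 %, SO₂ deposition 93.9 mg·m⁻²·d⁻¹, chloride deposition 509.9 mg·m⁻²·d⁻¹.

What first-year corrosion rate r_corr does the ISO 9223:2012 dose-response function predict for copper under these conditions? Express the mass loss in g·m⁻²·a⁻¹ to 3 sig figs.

copper: T≤10 °C ⇒ hinge +0.126·(-0.3−10) = -1.2978
  SO₂ term: 0.0053·93.9^0.26·exp(0.059·57-1.2978) = 0.1362
  Sd branch = 0.01025·Sd^0.27·e^(0.036·RH+0.049·T) = 0.4232 μm/a
  r_corr = 0.1362 + 0.4232 = 0.5594 μm/a
Convert to mass loss: 0.5594 μm/a × 8.96 g/cm³ = 5.012 g·m⁻²·a⁻¹

r_corr = 5.01 g·m⁻²·a⁻¹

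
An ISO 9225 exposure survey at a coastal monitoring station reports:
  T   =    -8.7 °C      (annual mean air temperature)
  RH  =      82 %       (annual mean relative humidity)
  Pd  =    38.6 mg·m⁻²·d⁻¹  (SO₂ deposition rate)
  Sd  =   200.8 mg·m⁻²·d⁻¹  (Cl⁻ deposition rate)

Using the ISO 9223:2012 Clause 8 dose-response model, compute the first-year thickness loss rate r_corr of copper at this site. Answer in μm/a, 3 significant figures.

r_corr = 0.700 μm/a

copper: f(T) = +0.126·(T−10) [T≤10 °C] = -2.3562
  Pd branch = 0.0053·Pd^0.26·e^(0.059·RH+f) = 0.1639 μm/a
  Sd branch = 0.01025·Sd^0.27·e^(0.036·RH+0.049·T) = 0.5363 μm/a
  r_corr = 0.1639 + 0.5363 = 0.7002 μm/a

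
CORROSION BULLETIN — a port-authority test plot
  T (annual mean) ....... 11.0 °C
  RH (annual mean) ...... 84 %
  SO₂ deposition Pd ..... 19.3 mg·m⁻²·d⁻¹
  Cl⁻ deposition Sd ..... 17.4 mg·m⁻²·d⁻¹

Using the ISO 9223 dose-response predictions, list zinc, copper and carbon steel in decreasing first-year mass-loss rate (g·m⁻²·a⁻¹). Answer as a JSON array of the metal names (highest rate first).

zinc: f(T) = -0.071·(T−10) [T>10 °C] = -0.0710
  sulphur-dioxide contribution → 2.106 μm/a
  chloride contribution → 0.4447 μm/a
  total first-year rate 2.551 μm/a
  mass loss = 2.551 μm/a × 7.14 g/cm³ = 18.21 g·m⁻²·a⁻¹
copper: f(T) = -0.080·(T−10) [T>10 °C] = -0.0800
  sulphur-dioxide contribution → 1.5 μm/a
  chloride contribution → 0.7817 μm/a
  ⇒ r_corr(copper) = 2.282 μm/a
  mass loss = 2.282 μm/a × 8.96 g/cm³ = 20.45 g·m⁻²·a⁻¹
carbon steel: temperature factor f = -0.054·(1.0) = -0.0540
  sulphur-dioxide contribution → 41.94 μm/a
  chloride contribution → 14.88 μm/a
  total first-year rate 56.82 μm/a
  mass loss = 56.82 μm/a × 7.85 g/cm³ = 446.1 g·m⁻²·a⁻¹
Ordering by g·m⁻²·a⁻¹: carbon steel (446) > copper (20.4) > zinc (18.2)

["carbon steel", "copper", "zinc"]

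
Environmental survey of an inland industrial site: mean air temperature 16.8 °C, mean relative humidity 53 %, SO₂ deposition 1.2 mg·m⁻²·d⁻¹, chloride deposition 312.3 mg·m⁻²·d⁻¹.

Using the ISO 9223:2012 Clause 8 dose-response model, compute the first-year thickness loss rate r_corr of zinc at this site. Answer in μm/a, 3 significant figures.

r_corr = 3.04 μm/a

zinc: temperature factor f = -0.071·(6.8) = -0.4828
  sulphur-dioxide contribution → 0.09876 μm/a
  chloride contribution → 2.946 μm/a
  total first-year rate 3.045 μm/a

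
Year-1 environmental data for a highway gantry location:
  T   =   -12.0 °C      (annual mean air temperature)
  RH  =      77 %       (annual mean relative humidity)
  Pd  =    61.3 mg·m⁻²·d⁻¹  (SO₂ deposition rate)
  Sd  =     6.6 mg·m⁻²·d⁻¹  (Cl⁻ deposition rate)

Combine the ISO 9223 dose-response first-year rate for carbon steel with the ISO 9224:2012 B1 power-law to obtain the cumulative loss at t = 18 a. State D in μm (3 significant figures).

carbon steel: f(T) = +0.150·(T−10) [T≤10 °C] = -3.3000
  sulphur-dioxide contribution → 2.589 μm/a
  chloride contribution → 2.581 μm/a
  total first-year rate 5.17 μm/a
ISO 9224: D(t) = r_corr · t^b with b = 0.523 (carbon steel, B1)
  D(18) = 5.17 × 18^0.523 = 5.17 × 4.534 = 23.44 μm

D(18) = 23.4 μm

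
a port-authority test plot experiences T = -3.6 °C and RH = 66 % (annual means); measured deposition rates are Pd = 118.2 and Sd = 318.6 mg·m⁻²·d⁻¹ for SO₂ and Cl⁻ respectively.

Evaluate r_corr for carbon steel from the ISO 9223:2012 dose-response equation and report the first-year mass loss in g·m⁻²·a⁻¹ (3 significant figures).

carbon steel: T≤10 °C ⇒ hinge +0.150·(-3.6−10) = -2.0400
  Pd branch = 1.77·Pd^0.52·e^(0.02·RH+f) = 10.3 μm/a
  Sd branch = 0.102·Sd^0.62·e^(0.033·RH+0.04·T) = 27.8 μm/a
  r_corr = 10.3 + 27.8 = 38.1 μm/a
Convert to mass loss: 38.1 μm/a × 7.85 g/cm³ = 299.1 g·m⁻²·a⁻¹

r_corr = 299 g·m⁻²·a⁻¹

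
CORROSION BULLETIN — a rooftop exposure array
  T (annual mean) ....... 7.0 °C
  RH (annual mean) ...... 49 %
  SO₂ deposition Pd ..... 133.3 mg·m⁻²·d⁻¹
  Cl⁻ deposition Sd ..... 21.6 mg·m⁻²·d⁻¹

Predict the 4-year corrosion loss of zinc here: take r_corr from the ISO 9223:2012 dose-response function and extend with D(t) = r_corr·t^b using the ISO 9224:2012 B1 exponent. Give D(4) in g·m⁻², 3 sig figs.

zinc: T≤10 °C ⇒ hinge +0.038·(7.0−10) = -0.1140
  Pd branch = 0.0129·Pd^0.44·e^(0.046·RH+f) = 0.9439 μm/a
  Cl⁻ term: 0.0175·21.6^0.57·exp(0.008·49+0.085·7.0) = 0.2706
  r_corr = 0.9439 + 0.2706 = 1.214 μm/a
ISO 9224: D(t) = r_corr · t^b with b = 0.813 (zinc, B1)
  D(4) = 1.214 × 4^0.813 = 1.214 × 3.087 = 3.748 μm
  Mass loss = 3.748 μm × 7.14 g/cm³ = 26.76 g·m⁻²

D(4) = 26.8 g·m⁻²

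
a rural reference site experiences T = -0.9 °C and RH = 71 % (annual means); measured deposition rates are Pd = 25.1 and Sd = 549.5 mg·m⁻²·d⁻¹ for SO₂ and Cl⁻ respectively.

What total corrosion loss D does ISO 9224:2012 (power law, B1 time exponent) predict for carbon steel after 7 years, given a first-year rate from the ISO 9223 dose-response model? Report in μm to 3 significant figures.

carbon steel: f(T) = +0.150·(T−10) [T≤10 °C] = -1.6350
  Pd branch = 1.77·Pd^0.52·e^(0.02·RH+f) = 7.628 μm/a
  Cl⁻ term: 0.102·549.5^0.62·exp(0.033·71+0.04·-0.9) = 51.2
  r_corr = 7.628 + 51.2 = 58.83 μm/a
Power-law: D(7) = r_corr · 7^0.523
  D(7) = 58.83 × 7^0.523 = 58.83 × 2.767 = 162.8 μm

D(7) = 163 μm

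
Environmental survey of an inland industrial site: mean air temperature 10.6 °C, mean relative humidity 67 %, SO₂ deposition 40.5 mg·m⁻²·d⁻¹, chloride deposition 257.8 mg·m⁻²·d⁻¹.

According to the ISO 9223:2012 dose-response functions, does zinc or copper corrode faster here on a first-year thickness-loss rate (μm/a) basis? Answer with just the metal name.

zinc

zinc: f(T) = -0.071·(T−10) [T>10 °C] = -0.0426
  SO₂ term: 0.0129·40.5^0.44·exp(0.046·67-0.0426) = 1.374
  Cl⁻ term: 0.0175·257.8^0.57·exp(0.008·67+0.085·10.6) = 1.744
  r_corr = 1.374 + 1.744 = 3.118 μm/a
copper: f(T) = -0.080·(T−10) [T>10 °C] = -0.0480
  SO₂ term: 0.0053·40.5^0.26·exp(0.059·67-0.0480) = 0.6889
  Sd branch = 0.01025·Sd^0.27·e^(0.036·RH+0.049·T) = 0.8607 μm/a
  sum: 0.6889 + 0.8607 → r_corr = 1.55 μm/a
Ordering by μm/a: zinc (3.12) > copper (1.55)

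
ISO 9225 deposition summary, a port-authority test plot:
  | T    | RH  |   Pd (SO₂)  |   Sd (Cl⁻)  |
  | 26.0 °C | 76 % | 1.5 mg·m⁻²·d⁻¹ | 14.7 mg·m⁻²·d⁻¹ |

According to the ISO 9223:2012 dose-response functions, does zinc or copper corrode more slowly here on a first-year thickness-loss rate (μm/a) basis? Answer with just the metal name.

copper

zinc: T>10 °C ⇒ hinge -0.071·(26.0−10) = -1.1360
  sulphur-dioxide contribution → 0.1633 μm/a
  chloride contribution → 1.356 μm/a
  total first-year rate 1.519 μm/a
copper: temperature factor f = -0.080·(16.0) = -1.2800
  sulphur-dioxide contribution → 0.1451 μm/a
  chloride contribution → 1.168 μm/a
  ⇒ r_corr(copper) = 1.313 μm/a
Ordering by μm/a: zinc (1.52) > copper (1.31)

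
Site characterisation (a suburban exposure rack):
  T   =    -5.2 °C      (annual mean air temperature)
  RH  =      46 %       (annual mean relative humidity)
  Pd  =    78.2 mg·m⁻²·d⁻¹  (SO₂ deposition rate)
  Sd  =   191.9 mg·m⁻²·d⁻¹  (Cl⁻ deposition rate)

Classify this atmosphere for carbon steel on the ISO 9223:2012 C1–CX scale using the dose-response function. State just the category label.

carbon steel: T≤10 °C ⇒ hinge +0.150·(-5.2−10) = -2.2800
  sulphur-dioxide contribution → 4.383 μm/a
  chloride contribution → 9.841 μm/a
  total first-year rate 14.22 μm/a
ISO 9223 Table 2 (carbon steel): 1.3 < 14.2 ≤ 25 μm/a ⇒ C2

C2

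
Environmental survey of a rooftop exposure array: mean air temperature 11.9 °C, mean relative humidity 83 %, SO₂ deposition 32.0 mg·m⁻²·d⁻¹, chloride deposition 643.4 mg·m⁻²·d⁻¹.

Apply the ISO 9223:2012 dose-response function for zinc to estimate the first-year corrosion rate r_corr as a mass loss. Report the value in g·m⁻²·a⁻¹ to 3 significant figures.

zinc: T>10 °C ⇒ hinge -0.071·(11.9−10) = -0.1349
  Pd branch = 0.0129·Pd^0.44·e^(0.046·RH+f) = 2.357 μm/a
  Sd branch = 0.0175·Sd^0.57·e^(0.008·RH+0.085·T) = 3.728 μm/a
  sum: 2.357 + 3.728 → r_corr = 6.086 μm/a
Convert to mass loss: 6.086 μm/a × 7.14 g/cm³ = 43.45 g·m⁻²·a⁻¹

r_corr = 43.5 g·m⁻²·a⁻¹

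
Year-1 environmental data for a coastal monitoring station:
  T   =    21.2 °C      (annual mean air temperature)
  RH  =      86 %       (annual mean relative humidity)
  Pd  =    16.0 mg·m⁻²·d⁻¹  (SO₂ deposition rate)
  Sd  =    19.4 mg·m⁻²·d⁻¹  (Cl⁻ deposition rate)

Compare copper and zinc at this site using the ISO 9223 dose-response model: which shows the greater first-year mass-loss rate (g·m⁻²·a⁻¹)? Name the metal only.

copper: T>10 °C ⇒ hinge -0.080·(21.2−10) = -0.8960
  sulphur-dioxide contribution → 0.7109 μm/a
  chloride contribution → 1.426 μm/a
  ⇒ r_corr(copper) = 2.137 μm/a
  mass loss = 2.137 μm/a × 8.96 g/cm³ = 19.15 g·m⁻²·a⁻¹
zinc: f(T) = -0.071·(T−10) [T>10 °C] = -0.7952
  sulphur-dioxide contribution → 1.031 μm/a
  chloride contribution → 1.144 μm/a
  total first-year rate 2.175 μm/a
  mass loss = 2.175 μm/a × 7.14 g/cm³ = 15.53 g·m⁻²·a⁻¹
Ordering by g·m⁻²·a⁻¹: copper (19.1) > zinc (15.5)

copper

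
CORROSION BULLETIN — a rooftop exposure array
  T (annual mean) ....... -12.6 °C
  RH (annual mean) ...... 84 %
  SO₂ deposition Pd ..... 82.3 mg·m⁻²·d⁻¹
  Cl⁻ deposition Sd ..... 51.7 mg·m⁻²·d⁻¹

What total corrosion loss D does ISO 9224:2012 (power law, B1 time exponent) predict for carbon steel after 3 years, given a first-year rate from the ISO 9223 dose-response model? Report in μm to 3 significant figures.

carbon steel: temperature factor f = +0.150·(-22.6) = -3.3900
  SO₂ term: 1.77·82.3^0.52·exp(0.02·84-3.3900) = 3.172
  Cl⁻ term: 0.102·51.7^0.62·exp(0.033·84+0.04·-12.6) = 11.37
  sum: 3.172 + 11.37 → r_corr = 14.55 μm/a
ISO 9224: D(t) = r_corr · t^b with b = 0.523 (carbon steel, B1)
  D(3) = 14.55 × 3^0.523 = 14.55 × 1.776 = 25.84 μm

D(3) = 25.8 μm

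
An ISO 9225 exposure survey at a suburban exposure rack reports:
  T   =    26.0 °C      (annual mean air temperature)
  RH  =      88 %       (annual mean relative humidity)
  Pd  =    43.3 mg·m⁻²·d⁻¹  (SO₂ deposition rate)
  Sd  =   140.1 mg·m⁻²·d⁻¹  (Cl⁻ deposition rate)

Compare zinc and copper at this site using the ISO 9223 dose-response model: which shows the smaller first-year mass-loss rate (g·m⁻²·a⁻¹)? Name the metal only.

copper

zinc: T>10 °C ⇒ hinge -0.071·(26.0−10) = -1.1360
  SO₂ term: 0.0129·43.3^0.44·exp(0.046·88-1.1360) = 1.245
  Sd branch = 0.0175·Sd^0.57·e^(0.008·RH+0.085·T) = 5.396 μm/a
  sum: 1.245 + 5.396 → r_corr = 6.641 μm/a
  mass loss = 6.641 μm/a × 7.14 g/cm³ = 47.42 g·m⁻²·a⁻¹
copper: f(T) = -0.080·(T−10) [T>10 °C] = -1.2800
  Pd branch = 0.0053·Pd^0.26·e^(0.059·RH+f) = 0.7059 μm/a
  Sd branch = 0.01025·Sd^0.27·e^(0.036·RH+0.049·T) = 3.307 μm/a
  r_corr = 0.7059 + 3.307 = 4.013 μm/a
  mass loss = 4.013 μm/a × 8.96 g/cm³ = 35.95 g·m⁻²·a⁻¹
Ordering by g·m⁻²·a⁻¹: zinc (47.4) > copper (36)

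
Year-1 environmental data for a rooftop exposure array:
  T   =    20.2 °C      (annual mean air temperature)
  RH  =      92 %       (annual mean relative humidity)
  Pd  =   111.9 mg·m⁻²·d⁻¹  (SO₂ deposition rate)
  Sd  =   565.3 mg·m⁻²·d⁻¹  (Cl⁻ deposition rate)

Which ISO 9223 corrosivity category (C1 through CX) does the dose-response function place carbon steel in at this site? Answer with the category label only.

carbon steel: f(T) = -0.054·(T−10) [T>10 °C] = -0.5508
  sulphur-dioxide contribution → 74.69 μm/a
  chloride contribution → 242.3 μm/a
  total first-year rate 317 μm/a
317 μm/a falls in (200, 700] for carbon steel → category CX

CX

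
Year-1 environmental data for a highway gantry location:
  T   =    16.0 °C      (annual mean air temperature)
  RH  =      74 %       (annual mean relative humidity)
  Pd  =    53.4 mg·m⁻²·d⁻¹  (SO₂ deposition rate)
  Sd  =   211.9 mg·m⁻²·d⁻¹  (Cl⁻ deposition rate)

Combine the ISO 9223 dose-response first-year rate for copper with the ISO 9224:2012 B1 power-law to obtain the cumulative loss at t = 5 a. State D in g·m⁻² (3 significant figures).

copper: f(T) = -0.080·(T−10) [T>10 °C] = -0.4800
  Pd branch = 0.0053·Pd^0.26·e^(0.059·RH+f) = 0.7263 μm/a
  Sd branch = 0.01025·Sd^0.27·e^(0.036·RH+0.049·T) = 1.368 μm/a
  r_corr = 0.7263 + 1.368 = 2.095 μm/a
Power-law: D(5) = r_corr · 5^0.667
  D(5) = 2.095 × 5^0.667 = 2.095 × 2.926 = 6.128 μm
  Mass loss = 6.128 μm × 8.96 g/cm³ = 54.91 g·m⁻²

D(5) = 54.9 g·m⁻²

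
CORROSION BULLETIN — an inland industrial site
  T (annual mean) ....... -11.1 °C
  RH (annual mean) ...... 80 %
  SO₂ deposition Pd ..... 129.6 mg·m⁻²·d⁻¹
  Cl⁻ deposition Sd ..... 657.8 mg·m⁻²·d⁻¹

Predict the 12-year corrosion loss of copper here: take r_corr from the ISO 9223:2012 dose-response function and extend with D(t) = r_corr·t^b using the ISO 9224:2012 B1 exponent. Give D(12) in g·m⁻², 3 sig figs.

D(12) = 35.7 g·m⁻²

copper: f(T) = +0.126·(T−10) [T≤10 °C] = -2.6586
  sulphur-dioxide contribution → 0.1475 μm/a
  chloride contribution → 0.6112 μm/a
  total first-year rate 0.7587 μm/a
Long-term exponent b (ISO 9224 Table 2, B1) = 0.667
  D(12) = 0.7587 × 12^0.667 = 0.7587 × 5.246 = 3.98 μm
  Mass loss = 3.98 μm × 8.96 g/cm³ = 35.66 g·m⁻²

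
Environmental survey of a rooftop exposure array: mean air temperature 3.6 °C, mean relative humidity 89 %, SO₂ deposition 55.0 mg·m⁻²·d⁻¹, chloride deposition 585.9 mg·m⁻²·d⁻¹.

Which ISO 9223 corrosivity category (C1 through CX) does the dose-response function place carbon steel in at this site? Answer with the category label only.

C5

carbon steel: f(T) = +0.150·(T−10) [T≤10 °C] = -0.9600
  sulphur-dioxide contribution → 32.29 μm/a
  chloride contribution → 115.5 μm/a
  total first-year rate 147.8 μm/a
148 μm/a falls in (80, 200] for carbon steel → category C5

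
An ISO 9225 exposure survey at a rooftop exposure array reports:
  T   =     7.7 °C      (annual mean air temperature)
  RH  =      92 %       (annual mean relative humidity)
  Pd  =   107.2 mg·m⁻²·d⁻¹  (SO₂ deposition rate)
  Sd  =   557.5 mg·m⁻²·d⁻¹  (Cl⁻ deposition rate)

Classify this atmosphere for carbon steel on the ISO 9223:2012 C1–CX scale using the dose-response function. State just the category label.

CX

carbon steel: T≤10 °C ⇒ hinge +0.150·(7.7−10) = -0.3450
  Pd branch = 1.77·Pd^0.52·e^(0.02·RH+f) = 89.73 μm/a
  Sd branch = 0.102·Sd^0.62·e^(0.033·RH+0.04·T) = 145.7 μm/a
  r_corr = 89.73 + 145.7 = 235.5 μm/a
235 μm/a falls in (200, 700] for carbon steel → category CX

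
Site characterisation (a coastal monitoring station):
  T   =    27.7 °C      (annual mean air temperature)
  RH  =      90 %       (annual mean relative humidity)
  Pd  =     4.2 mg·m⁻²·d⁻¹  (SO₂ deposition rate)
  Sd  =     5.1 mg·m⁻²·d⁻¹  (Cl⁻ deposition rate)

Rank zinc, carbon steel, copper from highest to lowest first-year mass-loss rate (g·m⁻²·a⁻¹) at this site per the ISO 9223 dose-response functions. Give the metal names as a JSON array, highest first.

["carbon steel", "copper", "zinc"]

zinc: f(T) = -0.071·(T−10) [T>10 °C] = -1.2567
  Pd branch = 0.0129·Pd^0.44·e^(0.046·RH+f) = 0.4335 μm/a
  Sd branch = 0.0175·Sd^0.57·e^(0.008·RH+0.085·T) = 0.9585 μm/a
  sum: 0.4335 + 0.9585 → r_corr = 1.392 μm/a
  mass loss = 1.392 μm/a × 7.14 g/cm³ = 9.939 g·m⁻²·a⁻¹
carbon steel: T>10 °C ⇒ hinge -0.054·(27.7−10) = -0.9558
  Pd branch = 1.77·Pd^0.52·e^(0.02·RH+f) = 8.683 μm/a
  Sd branch = 0.102·Sd^0.62·e^(0.033·RH+0.04·T) = 16.53 μm/a
  r_corr = 8.683 + 16.53 = 25.22 μm/a
  mass loss = 25.22 μm/a × 7.85 g/cm³ = 197.9 g·m⁻²·a⁻¹
copper: T>10 °C ⇒ hinge -0.080·(27.7−10) = -1.4160
  SO₂ term: 0.0053·4.2^0.26·exp(0.059·90-1.4160) = 0.378
  Cl⁻ term: 0.01025·5.1^0.27·exp(0.036·90+0.049·27.7) = 1.579
  sum: 0.378 + 1.579 → r_corr = 1.957 μm/a
  mass loss = 1.957 μm/a × 8.96 g/cm³ = 17.53 g·m⁻²·a⁻¹
Ordering by g·m⁻²·a⁻¹: carbon steel (198) > copper (17.5) > zinc (9.94)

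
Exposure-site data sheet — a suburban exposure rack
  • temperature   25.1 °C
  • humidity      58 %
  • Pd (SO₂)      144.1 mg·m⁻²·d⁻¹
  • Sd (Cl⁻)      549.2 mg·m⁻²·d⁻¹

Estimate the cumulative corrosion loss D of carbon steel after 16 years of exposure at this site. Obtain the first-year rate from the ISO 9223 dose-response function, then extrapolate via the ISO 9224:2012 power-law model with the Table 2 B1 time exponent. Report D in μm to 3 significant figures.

carbon steel: f(T) = -0.054·(T−10) [T>10 °C] = -0.8154
  Pd branch = 1.77·Pd^0.52·e^(0.02·RH+f) = 33.12 μm/a
  Cl⁻ term: 0.102·549.2^0.62·exp(0.033·58+0.04·25.1) = 94.3
  r_corr = 33.12 + 94.3 = 127.4 μm/a
ISO 9224: D(t) = r_corr · t^b with b = 0.523 (carbon steel, B1)
  D(16) = 127.4 × 16^0.523 = 127.4 × 4.263 = 543.2 μm

D(16) = 543 μm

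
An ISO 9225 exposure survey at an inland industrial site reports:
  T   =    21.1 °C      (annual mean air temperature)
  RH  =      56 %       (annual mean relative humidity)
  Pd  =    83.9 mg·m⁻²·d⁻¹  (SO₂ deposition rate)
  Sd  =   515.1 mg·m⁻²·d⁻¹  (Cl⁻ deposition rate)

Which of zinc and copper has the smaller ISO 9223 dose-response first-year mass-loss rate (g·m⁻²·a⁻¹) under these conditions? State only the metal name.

copper

zinc: T>10 °C ⇒ hinge -0.071·(21.1−10) = -0.7881
  SO₂ term: 0.0129·83.9^0.44·exp(0.046·56-0.7881) = 0.5414
  Cl⁻ term: 0.0175·515.1^0.57·exp(0.008·56+0.085·21.1) = 5.785
  sum: 0.5414 + 5.785 → r_corr = 6.326 μm/a
  mass loss = 6.326 μm/a × 7.14 g/cm³ = 45.17 g·m⁻²·a⁻¹
copper: T>10 °C ⇒ hinge -0.080·(21.1−10) = -0.8880
  SO₂ term: 0.0053·83.9^0.26·exp(0.059·56-0.8880) = 0.1878
  Cl⁻ term: 0.01025·515.1^0.27·exp(0.036·56+0.049·21.1) = 1.168
  r_corr = 0.1878 + 1.168 = 1.356 μm/a
  mass loss = 1.356 μm/a × 8.96 g/cm³ = 12.15 g·m⁻²·a⁻¹
Ordering by g·m⁻²·a⁻¹: zinc (45.2) > copper (12.1)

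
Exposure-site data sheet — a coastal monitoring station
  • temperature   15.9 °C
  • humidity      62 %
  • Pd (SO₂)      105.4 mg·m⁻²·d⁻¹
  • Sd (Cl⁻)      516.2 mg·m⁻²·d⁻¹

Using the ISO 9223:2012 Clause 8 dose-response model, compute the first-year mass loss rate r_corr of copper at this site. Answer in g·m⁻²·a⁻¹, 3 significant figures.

r_corr = 13.9 g·m⁻²·a⁻¹

copper: temperature factor f = -0.080·(5.9) = -0.4720
  Pd branch = 0.0053·Pd^0.26·e^(0.059·RH+f) = 0.4304 μm/a
  Cl⁻ term: 0.01025·516.2^0.27·exp(0.036·62+0.049·15.9) = 1.124
  sum: 0.4304 + 1.124 → r_corr = 1.555 μm/a
Convert to mass loss: 1.555 μm/a × 8.96 g/cm³ = 13.93 g·m⁻²·a⁻¹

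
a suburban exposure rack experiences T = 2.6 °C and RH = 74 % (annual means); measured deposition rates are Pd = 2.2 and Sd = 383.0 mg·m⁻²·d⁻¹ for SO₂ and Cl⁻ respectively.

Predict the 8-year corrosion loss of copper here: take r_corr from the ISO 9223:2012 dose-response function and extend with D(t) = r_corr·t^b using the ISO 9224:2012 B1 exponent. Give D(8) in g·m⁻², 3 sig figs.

copper: T≤10 °C ⇒ hinge +0.126·(2.6−10) = -0.9324
  Pd branch = 0.0053·Pd^0.26·e^(0.059·RH+f) = 0.2016 μm/a
  Cl⁻ term: 0.01025·383.0^0.27·exp(0.036·74+0.049·2.6) = 0.8327
  sum: 0.2016 + 0.8327 → r_corr = 1.034 μm/a
Long-term exponent b (ISO 9224 Table 2, B1) = 0.667
  D(8) = 1.034 × 8^0.667 = 1.034 × 4.003 = 4.14 μm
  Mass loss = 4.14 μm × 8.96 g/cm³ = 37.09 g·m⁻²

D(8) = 37.1 g·m⁻²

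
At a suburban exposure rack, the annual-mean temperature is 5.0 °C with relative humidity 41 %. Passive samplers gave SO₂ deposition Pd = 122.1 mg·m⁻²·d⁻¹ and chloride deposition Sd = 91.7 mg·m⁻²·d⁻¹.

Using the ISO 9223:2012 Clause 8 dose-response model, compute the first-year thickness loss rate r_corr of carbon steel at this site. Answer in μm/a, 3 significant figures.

r_corr = 31.0 μm/a

carbon steel: temperature factor f = +0.150·(-5.0) = -0.7500
  sulphur-dioxide contribution → 23.09 μm/a
  chloride contribution → 7.938 μm/a
  ⇒ r_corr(carbon steel) = 31.03 μm/a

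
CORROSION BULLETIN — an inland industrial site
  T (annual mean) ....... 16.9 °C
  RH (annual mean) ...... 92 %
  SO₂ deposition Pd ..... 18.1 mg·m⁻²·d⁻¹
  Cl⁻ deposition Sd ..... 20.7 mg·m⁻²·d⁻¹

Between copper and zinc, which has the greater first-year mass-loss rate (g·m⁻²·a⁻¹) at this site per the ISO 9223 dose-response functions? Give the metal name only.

copper: T>10 °C ⇒ hinge -0.080·(16.9−10) = -0.5520
  SO₂ term: 0.0053·18.1^0.26·exp(0.059·92-0.5520) = 1.475
  Sd branch = 0.01025·Sd^0.27·e^(0.036·RH+0.049·T) = 1.459 μm/a
  sum: 1.475 + 1.459 → r_corr = 2.934 μm/a
  mass loss = 2.934 μm/a × 8.96 g/cm³ = 26.29 g·m⁻²·a⁻¹
zinc: T>10 °C ⇒ hinge -0.071·(16.9−10) = -0.4899
  Pd branch = 0.0129·Pd^0.44·e^(0.046·RH+f) = 1.946 μm/a
  Sd branch = 0.0175·Sd^0.57·e^(0.008·RH+0.085·T) = 0.8643 μm/a
  sum: 1.946 + 0.8643 → r_corr = 2.81 μm/a
  mass loss = 2.81 μm/a × 7.14 g/cm³ = 20.07 g·m⁻²·a⁻¹
Ordering by g·m⁻²·a⁻¹: copper (26.3) > zinc (20.1)

copper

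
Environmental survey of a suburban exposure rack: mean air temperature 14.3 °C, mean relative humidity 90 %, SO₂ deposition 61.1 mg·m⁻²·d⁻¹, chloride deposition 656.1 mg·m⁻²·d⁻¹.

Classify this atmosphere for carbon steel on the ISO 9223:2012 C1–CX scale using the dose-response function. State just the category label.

carbon steel: T>10 °C ⇒ hinge -0.054·(14.3−10) = -0.2322
  SO₂ term: 1.77·61.1^0.52·exp(0.02·90-0.2322) = 72.04
  Sd branch = 0.102·Sd^0.62·e^(0.033·RH+0.04·T) = 196.5 μm/a
  sum: 72.04 + 196.5 → r_corr = 268.6 μm/a
269 μm/a falls in (200, 700] for carbon steel → category CX

CX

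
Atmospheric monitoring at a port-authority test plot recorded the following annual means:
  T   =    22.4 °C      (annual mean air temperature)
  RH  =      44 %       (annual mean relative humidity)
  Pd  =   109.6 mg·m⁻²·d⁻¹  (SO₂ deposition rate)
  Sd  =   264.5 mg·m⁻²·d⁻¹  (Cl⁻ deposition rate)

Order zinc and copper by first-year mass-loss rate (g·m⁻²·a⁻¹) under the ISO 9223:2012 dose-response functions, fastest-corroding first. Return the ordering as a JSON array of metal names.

["zinc", "copper"]

zinc: T>10 °C ⇒ hinge -0.071·(22.4−10) = -0.8804
  sulphur-dioxide contribution → 0.3197 μm/a
  chloride contribution → 4.014 μm/a
  total first-year rate 4.334 μm/a
  mass loss = 4.334 μm/a × 7.14 g/cm³ = 30.94 g·m⁻²·a⁻¹
copper: temperature factor f = -0.080·(12.4) = -0.9920
  sulphur-dioxide contribution → 0.08938 μm/a
  chloride contribution → 0.6751 μm/a
  ⇒ r_corr(copper) = 0.7645 μm/a
  mass loss = 0.7645 μm/a × 8.96 g/cm³ = 6.85 g·m⁻²·a⁻¹
Ordering by g·m⁻²·a⁻¹: zinc (30.9) > copper (6.85)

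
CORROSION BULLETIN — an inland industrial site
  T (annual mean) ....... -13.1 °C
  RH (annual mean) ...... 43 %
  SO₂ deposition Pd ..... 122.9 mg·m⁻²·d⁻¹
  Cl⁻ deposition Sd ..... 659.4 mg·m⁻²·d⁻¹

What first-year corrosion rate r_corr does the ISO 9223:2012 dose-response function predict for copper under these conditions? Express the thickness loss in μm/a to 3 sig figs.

copper: T≤10 °C ⇒ hinge +0.126·(-13.1−10) = -2.9106
  SO₂ term: 0.0053·122.9^0.26·exp(0.059·43-2.9106) = 0.01274
  Cl⁻ term: 0.01025·659.4^0.27·exp(0.036·43+0.049·-13.1) = 0.1464
  r_corr = 0.01274 + 0.1464 = 0.1591 μm/a

r_corr = 0.159 μm/a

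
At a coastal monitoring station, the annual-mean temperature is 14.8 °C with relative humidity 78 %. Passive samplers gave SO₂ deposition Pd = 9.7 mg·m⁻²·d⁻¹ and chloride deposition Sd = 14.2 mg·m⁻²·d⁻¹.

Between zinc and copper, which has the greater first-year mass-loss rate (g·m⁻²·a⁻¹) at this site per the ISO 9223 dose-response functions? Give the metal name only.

copper

zinc: temperature factor f = -0.071·(4.8) = -0.3408
  sulphur-dioxide contribution → 0.9016 μm/a
  chloride contribution → 0.5214 μm/a
  ⇒ r_corr(zinc) = 1.423 μm/a
  mass loss = 1.423 μm/a × 7.14 g/cm³ = 10.16 g·m⁻²·a⁻¹
copper: f(T) = -0.080·(T−10) [T>10 °C] = -0.3840
  sulphur-dioxide contribution → 0.6497 μm/a
  chloride contribution → 0.7183 μm/a
  total first-year rate 1.368 μm/a
  mass loss = 1.368 μm/a × 8.96 g/cm³ = 12.26 g·m⁻²·a⁻¹
Ordering by g·m⁻²·a⁻¹: copper (12.3) > zinc (10.2)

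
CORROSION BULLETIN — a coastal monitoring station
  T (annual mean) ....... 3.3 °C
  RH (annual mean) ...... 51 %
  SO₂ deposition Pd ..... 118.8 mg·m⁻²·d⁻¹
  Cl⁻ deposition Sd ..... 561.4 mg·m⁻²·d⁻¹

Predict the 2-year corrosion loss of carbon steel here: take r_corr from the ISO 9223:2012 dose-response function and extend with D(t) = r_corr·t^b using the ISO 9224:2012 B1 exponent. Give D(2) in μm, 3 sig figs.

carbon steel: temperature factor f = +0.150·(-6.7) = -1.0050
  sulphur-dioxide contribution → 21.55 μm/a
  chloride contribution → 31.72 μm/a
  total first-year rate 53.27 μm/a
Power-law: D(2) = r_corr · 2^0.523
  D(2) = 53.27 × 2^0.523 = 53.27 × 1.437 = 76.55 μm

D(2) = 76.5 μm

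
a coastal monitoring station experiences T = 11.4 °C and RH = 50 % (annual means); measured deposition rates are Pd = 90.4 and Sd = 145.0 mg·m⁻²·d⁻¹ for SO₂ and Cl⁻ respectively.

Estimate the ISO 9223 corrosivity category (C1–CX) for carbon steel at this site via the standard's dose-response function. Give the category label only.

carbon steel: T>10 °C ⇒ hinge -0.054·(11.4−10) = -0.0756
  sulphur-dioxide contribution → 46.41 μm/a
  chloride contribution → 18.33 μm/a
  total first-year rate 64.75 μm/a
Category bounds: 50…80 μm/a bracket r_corr ⇒ C4

C4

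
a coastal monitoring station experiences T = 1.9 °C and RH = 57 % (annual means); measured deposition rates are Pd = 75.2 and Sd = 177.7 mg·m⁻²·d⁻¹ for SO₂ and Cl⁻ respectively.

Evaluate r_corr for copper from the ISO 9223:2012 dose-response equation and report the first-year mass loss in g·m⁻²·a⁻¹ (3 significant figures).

r_corr = 4.70 g·m⁻²·a⁻¹

copper: T≤10 °C ⇒ hinge +0.126·(1.9−10) = -1.0206
  sulphur-dioxide contribution → 0.1696 μm/a
  chloride contribution → 0.3546 μm/a
  ⇒ r_corr(copper) = 0.5242 μm/a
Convert to mass loss: 0.5242 μm/a × 8.96 g/cm³ = 4.697 g·m⁻²·a⁻¹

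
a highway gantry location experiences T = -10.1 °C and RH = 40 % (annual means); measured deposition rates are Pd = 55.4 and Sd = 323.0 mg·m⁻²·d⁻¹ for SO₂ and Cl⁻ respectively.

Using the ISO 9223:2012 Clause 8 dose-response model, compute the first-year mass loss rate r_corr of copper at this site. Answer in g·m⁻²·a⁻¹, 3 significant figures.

copper: T≤10 °C ⇒ hinge +0.126·(-10.1−10) = -2.5326
  sulphur-dioxide contribution → 0.01267 μm/a
  chloride contribution → 0.1255 μm/a
  total first-year rate 0.1382 μm/a
Convert to mass loss: 0.1382 μm/a × 8.96 g/cm³ = 1.238 g·m⁻²·a⁻¹

r_corr = 1.24 g·m⁻²·a⁻¹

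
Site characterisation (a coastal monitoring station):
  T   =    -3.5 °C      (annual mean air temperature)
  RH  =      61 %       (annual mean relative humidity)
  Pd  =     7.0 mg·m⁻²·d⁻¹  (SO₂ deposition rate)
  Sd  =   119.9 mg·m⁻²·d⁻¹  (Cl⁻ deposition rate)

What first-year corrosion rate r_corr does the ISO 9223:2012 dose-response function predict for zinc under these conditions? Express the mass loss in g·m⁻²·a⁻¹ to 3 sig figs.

zinc: T≤10 °C ⇒ hinge +0.038·(-3.5−10) = -0.5130
  SO₂ term: 0.0129·7.0^0.44·exp(0.046·61-0.5130) = 0.3008
  Cl⁻ term: 0.0175·119.9^0.57·exp(0.008·61+0.085·-3.5) = 0.3241
  r_corr = 0.3008 + 0.3241 = 0.6249 μm/a
Convert to mass loss: 0.6249 μm/a × 7.14 g/cm³ = 4.462 g·m⁻²·a⁻¹

r_corr = 4.46 g·m⁻²·a⁻¹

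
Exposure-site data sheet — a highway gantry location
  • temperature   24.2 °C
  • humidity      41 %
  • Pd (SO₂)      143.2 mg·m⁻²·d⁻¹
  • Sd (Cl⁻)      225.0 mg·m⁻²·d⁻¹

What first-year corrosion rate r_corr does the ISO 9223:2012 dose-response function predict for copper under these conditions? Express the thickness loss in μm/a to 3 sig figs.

copper: T>10 °C ⇒ hinge -0.080·(24.2−10) = -1.1360
  Pd branch = 0.0053·Pd^0.26·e^(0.059·RH+f) = 0.06951 μm/a
  Sd branch = 0.01025·Sd^0.27·e^(0.036·RH+0.049·T) = 0.6336 μm/a
  sum: 0.06951 + 0.6336 → r_corr = 0.7031 μm/a

r_corr = 0.703 μm/a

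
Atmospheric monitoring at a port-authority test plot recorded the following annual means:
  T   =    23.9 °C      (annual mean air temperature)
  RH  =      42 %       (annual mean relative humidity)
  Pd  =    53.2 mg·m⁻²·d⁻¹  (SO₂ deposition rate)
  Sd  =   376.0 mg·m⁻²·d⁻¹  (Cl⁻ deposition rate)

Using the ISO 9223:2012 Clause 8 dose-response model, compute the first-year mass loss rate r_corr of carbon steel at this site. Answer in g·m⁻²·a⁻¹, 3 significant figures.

carbon steel: f(T) = -0.054·(T−10) [T>10 °C] = -0.7506
  Pd branch = 1.77·Pd^0.52·e^(0.02·RH+f) = 15.29 μm/a
  Cl⁻ term: 0.102·376.0^0.62·exp(0.033·42+0.04·23.9) = 41.91
  sum: 15.29 + 41.91 → r_corr = 57.2 μm/a
Convert to mass loss: 57.2 μm/a × 7.85 g/cm³ = 449 g·m⁻²·a⁻¹

r_corr = 449 g·m⁻²·a⁻¹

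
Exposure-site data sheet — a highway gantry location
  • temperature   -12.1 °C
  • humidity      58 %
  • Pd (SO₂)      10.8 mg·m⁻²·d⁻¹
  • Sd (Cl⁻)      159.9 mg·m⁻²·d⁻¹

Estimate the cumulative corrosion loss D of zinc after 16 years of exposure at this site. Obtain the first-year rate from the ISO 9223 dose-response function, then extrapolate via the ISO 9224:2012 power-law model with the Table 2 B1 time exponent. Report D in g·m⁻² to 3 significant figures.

D(16) = 27.8 g·m⁻²

zinc: temperature factor f = +0.038·(-22.1) = -0.8398
  Pd branch = 0.0129·Pd^0.44·e^(0.046·RH+f) = 0.2287 μm/a
  Sd branch = 0.0175·Sd^0.57·e^(0.008·RH+0.085·T) = 0.1795 μm/a
  r_corr = 0.2287 + 0.1795 = 0.4082 μm/a
ISO 9224: D(t) = r_corr · t^b with b = 0.813 (zinc, B1)
  D(16) = 0.4082 × 16^0.813 = 0.4082 × 9.527 = 3.889 μm
  Mass loss = 3.889 μm × 7.14 g/cm³ = 27.77 g·m⁻²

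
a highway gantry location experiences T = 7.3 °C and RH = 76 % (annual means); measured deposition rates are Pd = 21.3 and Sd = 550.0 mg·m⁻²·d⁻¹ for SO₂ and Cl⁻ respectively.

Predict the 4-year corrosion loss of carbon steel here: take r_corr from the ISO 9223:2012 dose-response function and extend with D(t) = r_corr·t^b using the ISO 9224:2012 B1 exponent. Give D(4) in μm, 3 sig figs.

carbon steel: T≤10 °C ⇒ hinge +0.150·(7.3−10) = -0.4050
  SO₂ term: 1.77·21.3^0.52·exp(0.02·76-0.4050) = 26.48
  Sd branch = 0.102·Sd^0.62·e^(0.033·RH+0.04·T) = 83.88 μm/a
  r_corr = 26.48 + 83.88 = 110.4 μm/a
ISO 9224: D(t) = r_corr · t^b with b = 0.523 (carbon steel, B1)
  D(4) = 110.4 × 4^0.523 = 110.4 × 2.065 = 227.9 μm

D(4) = 228 μm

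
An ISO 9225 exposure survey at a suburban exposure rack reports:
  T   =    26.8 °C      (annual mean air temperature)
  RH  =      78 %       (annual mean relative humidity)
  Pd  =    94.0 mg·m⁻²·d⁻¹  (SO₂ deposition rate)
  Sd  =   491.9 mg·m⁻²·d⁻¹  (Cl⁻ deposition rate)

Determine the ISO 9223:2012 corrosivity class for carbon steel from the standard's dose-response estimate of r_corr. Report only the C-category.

carbon steel: f(T) = -0.054·(T−10) [T>10 °C] = -0.9072
  sulphur-dioxide contribution → 36.1 μm/a
  chloride contribution → 182.4 μm/a
  ⇒ r_corr(carbon steel) = 218.5 μm/a
218 μm/a falls in (200, 700] for carbon steel → category CX

CX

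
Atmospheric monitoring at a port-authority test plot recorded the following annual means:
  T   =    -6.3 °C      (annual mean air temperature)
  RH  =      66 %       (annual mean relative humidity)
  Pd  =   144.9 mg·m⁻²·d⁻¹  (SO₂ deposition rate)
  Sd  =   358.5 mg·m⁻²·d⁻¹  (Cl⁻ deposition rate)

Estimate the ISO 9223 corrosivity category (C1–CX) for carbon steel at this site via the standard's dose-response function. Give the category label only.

carbon steel: temperature factor f = +0.150·(-16.3) = -2.4450
  SO₂ term: 1.77·144.9^0.52·exp(0.02·66-2.4450) = 7.641
  Sd branch = 0.102·Sd^0.62·e^(0.033·RH+0.04·T) = 26.84 μm/a
  sum: 7.641 + 26.84 → r_corr = 34.48 μm/a
34.5 μm/a falls in (25, 50] for carbon steel → category C3

C3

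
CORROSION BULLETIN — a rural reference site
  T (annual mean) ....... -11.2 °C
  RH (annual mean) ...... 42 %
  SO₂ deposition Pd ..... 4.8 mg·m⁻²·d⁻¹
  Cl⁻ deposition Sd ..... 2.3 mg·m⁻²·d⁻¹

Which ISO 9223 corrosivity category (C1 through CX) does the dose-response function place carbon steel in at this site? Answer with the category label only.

C1

carbon steel: f(T) = +0.150·(T−10) [T≤10 °C] = -3.1800
  SO₂ term: 1.77·4.8^0.52·exp(0.02·42-3.1800) = 0.3855
  Cl⁻ term: 0.102·2.3^0.62·exp(0.033·42+0.04·-11.2) = 0.4368
  r_corr = 0.3855 + 0.4368 = 0.8222 μm/a
0.822 μm/a falls in (0, 1.3] for carbon steel → category C1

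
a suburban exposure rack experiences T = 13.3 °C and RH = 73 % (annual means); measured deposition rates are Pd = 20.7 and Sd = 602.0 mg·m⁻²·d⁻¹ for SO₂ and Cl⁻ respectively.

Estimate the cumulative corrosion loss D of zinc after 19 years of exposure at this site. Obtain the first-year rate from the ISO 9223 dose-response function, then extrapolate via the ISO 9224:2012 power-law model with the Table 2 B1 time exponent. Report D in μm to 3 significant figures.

D(19) = 53.1 μm

zinc: temperature factor f = -0.071·(3.3) = -0.2343
  sulphur-dioxide contribution → 1.112 μm/a
  chloride contribution → 3.733 μm/a
  total first-year rate 4.845 μm/a
Long-term exponent b (ISO 9224 Table 2, B1) = 0.813
  D(19) = 4.845 × 19^0.813 = 4.845 × 10.96 = 53.08 μm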